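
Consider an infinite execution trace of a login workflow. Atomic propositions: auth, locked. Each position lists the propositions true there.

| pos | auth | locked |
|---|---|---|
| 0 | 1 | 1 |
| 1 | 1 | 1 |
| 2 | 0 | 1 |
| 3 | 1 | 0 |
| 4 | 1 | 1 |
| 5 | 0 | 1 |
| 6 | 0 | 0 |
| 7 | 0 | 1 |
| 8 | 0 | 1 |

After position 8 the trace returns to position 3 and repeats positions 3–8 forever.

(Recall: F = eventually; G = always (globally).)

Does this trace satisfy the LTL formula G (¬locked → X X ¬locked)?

Violated

¬locked → X X ¬locked must hold at every position from 0 onward. It fails at position 3, so G (¬locked → X X ¬locked) is false.
Positions where ¬locked holds: 3, 6.
Check X X ¬locked at each: 3→fails, 6→fails.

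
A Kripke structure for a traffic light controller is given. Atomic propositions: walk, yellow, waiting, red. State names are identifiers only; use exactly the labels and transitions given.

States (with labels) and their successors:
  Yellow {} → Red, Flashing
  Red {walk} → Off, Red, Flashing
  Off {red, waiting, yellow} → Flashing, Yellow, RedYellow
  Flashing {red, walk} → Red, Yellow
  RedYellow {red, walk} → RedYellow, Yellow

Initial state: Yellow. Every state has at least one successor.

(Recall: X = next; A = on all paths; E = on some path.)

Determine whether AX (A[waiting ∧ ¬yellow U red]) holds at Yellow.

Violated

States satisfying A[waiting ∧ ¬yellow U red]: {Off, Flashing, RedYellow}.
States satisfying AX (A[waiting ∧ ¬yellow U red]): ∅.
Yellow ∉ Sat(AX (A[waiting ∧ ¬yellow U red])).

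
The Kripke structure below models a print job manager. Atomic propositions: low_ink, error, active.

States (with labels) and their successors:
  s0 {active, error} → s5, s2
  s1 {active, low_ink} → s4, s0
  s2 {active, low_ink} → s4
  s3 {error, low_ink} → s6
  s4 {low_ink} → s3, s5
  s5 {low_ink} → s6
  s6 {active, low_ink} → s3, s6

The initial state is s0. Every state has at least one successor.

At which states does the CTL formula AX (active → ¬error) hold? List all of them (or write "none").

States satisfying active → ¬error: {s1, s2, s3, s4, s5, s6}.
States satisfying AX (active → ¬error): {s0, s2, s3, s4, s5, s6}.

{s0, s2, s3, s4, s5, s6}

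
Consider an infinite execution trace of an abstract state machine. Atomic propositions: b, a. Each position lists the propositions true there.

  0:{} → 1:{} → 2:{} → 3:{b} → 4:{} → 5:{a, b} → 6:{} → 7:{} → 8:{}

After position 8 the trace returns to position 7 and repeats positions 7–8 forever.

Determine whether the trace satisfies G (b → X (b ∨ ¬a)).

b → X (b ∨ ¬a) holds at every position 0..8, and those are all positions ever visited, so G (b → X (b ∨ ¬a)) holds.
Positions where b holds: 3, 5.
Check X (b ∨ ¬a) at each: 3→ok, 5→ok.

Holds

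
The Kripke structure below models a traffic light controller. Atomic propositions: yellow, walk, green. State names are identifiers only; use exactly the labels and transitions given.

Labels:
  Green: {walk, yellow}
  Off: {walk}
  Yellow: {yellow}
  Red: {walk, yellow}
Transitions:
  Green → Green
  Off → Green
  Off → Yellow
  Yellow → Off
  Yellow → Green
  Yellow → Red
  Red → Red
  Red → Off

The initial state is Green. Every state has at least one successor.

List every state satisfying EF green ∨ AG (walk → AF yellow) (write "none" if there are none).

{Green, Off, Yellow, Red}

States satisfying green: ∅.
States satisfying EF green: ∅.
States satisfying walk → AF yellow: {Green, Off, Yellow, Red}.
States satisfying AG (walk → AF yellow): {Green, Off, Yellow, Red}.
States satisfying EF green ∨ AG (walk → AF yellow): {Green, Off, Yellow, Red}.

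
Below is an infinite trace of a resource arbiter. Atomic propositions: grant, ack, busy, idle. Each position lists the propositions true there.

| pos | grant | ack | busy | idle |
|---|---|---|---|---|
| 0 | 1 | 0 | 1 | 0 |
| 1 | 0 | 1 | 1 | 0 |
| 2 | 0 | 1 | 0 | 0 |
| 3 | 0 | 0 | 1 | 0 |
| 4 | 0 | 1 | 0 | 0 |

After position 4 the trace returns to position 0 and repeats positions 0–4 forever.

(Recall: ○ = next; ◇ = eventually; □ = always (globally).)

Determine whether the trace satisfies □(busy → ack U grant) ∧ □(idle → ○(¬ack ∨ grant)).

No

busy → ack U grant must hold at every position from 0 onward. It fails at position 1, so □(busy → ack U grant) is false.
Positions where busy holds: 0, 1, 3.
Check ack U grant at each: 0→ok, 1→fails, 3→fails.
idle → ○(¬ack ∨ grant) holds at every position 0..4, and those are all positions ever visited, so □(idle → ○(¬ack ∨ grant)) holds.
At position 0: □(busy → ack U grant) is false; □(idle → ○(¬ack ∨ grant)) is true; so □(busy → ack U grant) ∧ □(idle → ○(¬ack ∨ grant)) is false.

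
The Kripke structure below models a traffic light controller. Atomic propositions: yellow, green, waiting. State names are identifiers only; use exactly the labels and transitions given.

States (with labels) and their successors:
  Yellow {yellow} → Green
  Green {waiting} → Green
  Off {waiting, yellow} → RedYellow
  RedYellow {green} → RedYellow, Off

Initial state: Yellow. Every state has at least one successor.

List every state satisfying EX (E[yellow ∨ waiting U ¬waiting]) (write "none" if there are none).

{Off, RedYellow}

States satisfying E[yellow ∨ waiting U ¬waiting]: {Yellow, Off, RedYellow}.
States satisfying EX (E[yellow ∨ waiting U ¬waiting]): {Off, RedYellow}.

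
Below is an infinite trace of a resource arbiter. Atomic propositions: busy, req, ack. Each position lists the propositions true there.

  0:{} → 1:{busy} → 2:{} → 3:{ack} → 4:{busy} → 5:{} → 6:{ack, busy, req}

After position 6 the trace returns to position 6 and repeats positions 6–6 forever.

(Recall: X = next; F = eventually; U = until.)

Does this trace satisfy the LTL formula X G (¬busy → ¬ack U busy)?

No

The position after 0 is 1; G (¬busy → ¬ack U busy) is false there.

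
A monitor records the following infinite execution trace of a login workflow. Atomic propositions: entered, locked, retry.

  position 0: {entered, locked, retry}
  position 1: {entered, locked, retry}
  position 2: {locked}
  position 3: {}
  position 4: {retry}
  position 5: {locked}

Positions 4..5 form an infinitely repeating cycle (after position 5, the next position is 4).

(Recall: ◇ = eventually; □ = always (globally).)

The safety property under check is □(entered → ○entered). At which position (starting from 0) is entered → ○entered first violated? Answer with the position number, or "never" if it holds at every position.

1

Check entered → ○entered at each position in order: 0 ✓.
At position 1 the labels are {entered, locked, retry} and the next position 2 has {locked}, so entered → ○entered is false there. This is the first violation.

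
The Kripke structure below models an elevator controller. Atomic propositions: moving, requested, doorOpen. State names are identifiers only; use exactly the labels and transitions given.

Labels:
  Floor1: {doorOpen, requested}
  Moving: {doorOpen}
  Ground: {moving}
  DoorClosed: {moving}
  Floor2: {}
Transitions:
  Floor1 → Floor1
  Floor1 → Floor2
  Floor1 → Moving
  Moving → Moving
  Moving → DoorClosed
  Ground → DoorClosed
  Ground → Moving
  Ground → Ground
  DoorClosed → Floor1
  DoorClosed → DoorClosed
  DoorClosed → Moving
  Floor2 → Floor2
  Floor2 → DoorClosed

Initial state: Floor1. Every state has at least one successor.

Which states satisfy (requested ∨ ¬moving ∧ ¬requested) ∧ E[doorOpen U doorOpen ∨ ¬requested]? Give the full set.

States satisfying ¬moving: {Floor1, Moving, Floor2}.
States satisfying ¬requested: {Moving, Ground, DoorClosed, Floor2}.
States satisfying ¬moving ∧ ¬requested: {Moving, Floor2}.
States satisfying requested ∨ ¬moving ∧ ¬requested: {Floor1, Moving, Floor2}.
States satisfying doorOpen: {Floor1, Moving}.
States satisfying doorOpen ∨ ¬requested: {Floor1, Moving, Ground, DoorClosed, Floor2}.
States satisfying E[doorOpen U doorOpen ∨ ¬requested]: {Floor1, Moving, Ground, DoorClosed, Floor2}.
States satisfying (requested ∨ ¬moving ∧ ¬requested) ∧ E[doorOpen U doorOpen ∨ ¬requested]: {Floor1, Moving, Floor2}.

{Floor1, Moving, Floor2}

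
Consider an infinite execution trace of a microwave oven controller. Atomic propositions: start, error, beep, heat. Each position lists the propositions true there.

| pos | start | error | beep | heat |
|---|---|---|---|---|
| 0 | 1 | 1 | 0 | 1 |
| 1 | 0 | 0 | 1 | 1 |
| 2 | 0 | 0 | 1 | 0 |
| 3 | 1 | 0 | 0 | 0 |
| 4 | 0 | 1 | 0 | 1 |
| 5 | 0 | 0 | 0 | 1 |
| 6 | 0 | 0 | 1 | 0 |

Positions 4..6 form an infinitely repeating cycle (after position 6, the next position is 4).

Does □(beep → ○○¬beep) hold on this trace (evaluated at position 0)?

beep → ○○¬beep holds at every position 0..6, and those are all positions ever visited, so □(beep → ○○¬beep) holds.
Positions where beep holds: 1, 2, 6.
Check ○○¬beep at each: 1→ok, 2→ok, 6→ok.

Yes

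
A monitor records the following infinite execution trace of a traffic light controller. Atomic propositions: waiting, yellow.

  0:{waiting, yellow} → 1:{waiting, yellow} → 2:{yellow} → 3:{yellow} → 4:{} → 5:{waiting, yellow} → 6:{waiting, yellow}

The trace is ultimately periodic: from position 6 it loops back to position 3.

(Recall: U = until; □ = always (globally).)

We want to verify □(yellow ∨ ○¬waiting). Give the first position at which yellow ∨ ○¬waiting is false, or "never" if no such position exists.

Check yellow ∨ ○¬waiting at each position in order: 0 ✓, 1 ✓, 2 ✓, 3 ✓.
At position 4 the labels are {} and the next position 5 has {waiting, yellow}, so yellow ∨ ○¬waiting is false there. This is the first violation.

4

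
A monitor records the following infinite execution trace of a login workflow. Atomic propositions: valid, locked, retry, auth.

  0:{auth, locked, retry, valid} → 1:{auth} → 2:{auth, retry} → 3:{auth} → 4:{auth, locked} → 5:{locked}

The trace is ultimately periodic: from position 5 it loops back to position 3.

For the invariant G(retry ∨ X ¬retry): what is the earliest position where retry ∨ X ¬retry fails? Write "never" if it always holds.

1

Check retry ∨ X ¬retry at each position in order: 0 ✓.
At position 1 the labels are {auth} and the next position 2 has {auth, retry}, so retry ∨ X ¬retry is false there. This is the first violation.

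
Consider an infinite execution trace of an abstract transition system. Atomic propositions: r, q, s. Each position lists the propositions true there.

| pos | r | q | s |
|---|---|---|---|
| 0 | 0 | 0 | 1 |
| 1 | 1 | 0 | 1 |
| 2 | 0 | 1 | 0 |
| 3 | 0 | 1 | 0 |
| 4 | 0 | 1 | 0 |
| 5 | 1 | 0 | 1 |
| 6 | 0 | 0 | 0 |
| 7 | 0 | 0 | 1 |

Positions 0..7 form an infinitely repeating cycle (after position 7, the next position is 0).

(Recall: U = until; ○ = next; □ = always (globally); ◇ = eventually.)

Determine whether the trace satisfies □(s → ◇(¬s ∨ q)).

s → ◇(¬s ∨ q) holds at every position 0..7, and those are all positions ever visited, so □(s → ◇(¬s ∨ q)) holds.
Positions where s holds: 0, 1, 5, 7.
Check ◇(¬s ∨ q) at each: 0→ok, 1→ok, 5→ok, 7→ok.

Holds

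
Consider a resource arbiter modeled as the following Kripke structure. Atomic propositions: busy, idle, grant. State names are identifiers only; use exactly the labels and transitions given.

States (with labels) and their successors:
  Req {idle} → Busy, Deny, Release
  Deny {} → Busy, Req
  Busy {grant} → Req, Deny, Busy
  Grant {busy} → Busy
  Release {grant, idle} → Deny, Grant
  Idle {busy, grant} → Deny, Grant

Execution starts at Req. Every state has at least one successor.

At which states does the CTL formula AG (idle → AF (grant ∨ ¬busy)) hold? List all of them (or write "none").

States satisfying idle → AF (grant ∨ ¬busy): {Req, Deny, Busy, Grant, Release, Idle}.
States satisfying AG (idle → AF (grant ∨ ¬busy)): {Req, Deny, Busy, Grant, Release, Idle}.

{Req, Deny, Busy, Grant, Release, Idle}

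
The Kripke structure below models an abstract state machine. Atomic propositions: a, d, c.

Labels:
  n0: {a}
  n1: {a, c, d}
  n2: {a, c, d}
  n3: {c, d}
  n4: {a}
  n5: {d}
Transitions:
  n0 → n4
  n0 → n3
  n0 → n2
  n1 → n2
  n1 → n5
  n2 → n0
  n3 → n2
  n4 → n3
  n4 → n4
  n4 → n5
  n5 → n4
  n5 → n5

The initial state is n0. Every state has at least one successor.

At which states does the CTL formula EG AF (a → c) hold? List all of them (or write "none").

{n1, n5}

States satisfying AF (a → c): {n1, n2, n3, n5}.
States satisfying EG AF (a → c): {n1, n5}.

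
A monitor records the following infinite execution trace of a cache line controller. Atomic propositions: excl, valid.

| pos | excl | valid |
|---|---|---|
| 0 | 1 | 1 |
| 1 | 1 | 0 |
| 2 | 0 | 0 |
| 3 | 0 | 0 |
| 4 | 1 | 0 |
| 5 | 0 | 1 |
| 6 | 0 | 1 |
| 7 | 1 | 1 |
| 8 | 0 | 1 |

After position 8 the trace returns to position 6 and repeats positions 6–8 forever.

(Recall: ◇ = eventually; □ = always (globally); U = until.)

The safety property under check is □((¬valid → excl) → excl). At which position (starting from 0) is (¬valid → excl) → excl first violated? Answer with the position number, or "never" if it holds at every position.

5

Check (¬valid → excl) → excl at each position in order: 0 ✓, 1 ✓, 2 ✓, 3 ✓, 4 ✓.
At position 5 the labels are {valid}, so (¬valid → excl) → excl is false there. This is the first violation.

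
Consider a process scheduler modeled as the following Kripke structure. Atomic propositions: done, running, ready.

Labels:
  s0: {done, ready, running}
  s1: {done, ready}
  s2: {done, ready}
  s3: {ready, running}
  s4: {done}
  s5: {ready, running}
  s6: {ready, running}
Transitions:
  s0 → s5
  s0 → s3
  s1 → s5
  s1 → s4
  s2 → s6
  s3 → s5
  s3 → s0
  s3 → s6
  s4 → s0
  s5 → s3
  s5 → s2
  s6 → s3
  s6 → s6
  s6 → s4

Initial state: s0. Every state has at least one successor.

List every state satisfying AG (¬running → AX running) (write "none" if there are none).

{s0, s2, s3, s4, s5, s6}

States satisfying ¬running → AX running: {s0, s2, s3, s4, s5, s6}.
States satisfying AG (¬running → AX running): {s0, s2, s3, s4, s5, s6}.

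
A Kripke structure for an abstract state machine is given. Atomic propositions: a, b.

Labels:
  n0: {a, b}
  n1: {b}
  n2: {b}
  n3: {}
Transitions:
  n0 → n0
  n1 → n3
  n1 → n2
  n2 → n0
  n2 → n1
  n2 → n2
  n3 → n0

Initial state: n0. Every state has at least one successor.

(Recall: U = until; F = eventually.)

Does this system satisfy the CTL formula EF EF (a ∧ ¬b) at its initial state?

No

States satisfying EF (a ∧ ¬b): ∅.
States satisfying EF EF (a ∧ ¬b): ∅.
No suitable path/successor from n0 witnesses the formula.
n0 ∉ Sat(EF EF (a ∧ ¬b)).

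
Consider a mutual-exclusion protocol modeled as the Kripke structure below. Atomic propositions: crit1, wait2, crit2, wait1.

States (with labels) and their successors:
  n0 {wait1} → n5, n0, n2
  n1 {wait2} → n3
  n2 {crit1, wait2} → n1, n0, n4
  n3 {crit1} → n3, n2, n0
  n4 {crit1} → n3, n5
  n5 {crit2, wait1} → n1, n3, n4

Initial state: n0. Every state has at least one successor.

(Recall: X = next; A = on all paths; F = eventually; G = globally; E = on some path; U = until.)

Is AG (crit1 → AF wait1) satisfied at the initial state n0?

States satisfying crit1 → AF wait1: {n0, n1, n5}.
States satisfying AG (crit1 → AF wait1): ∅.
n2 is reachable from n0 and violates crit1 → AF wait1, so AG fails at n0.
n0 ∉ Sat(AG (crit1 → AF wait1)).

Violated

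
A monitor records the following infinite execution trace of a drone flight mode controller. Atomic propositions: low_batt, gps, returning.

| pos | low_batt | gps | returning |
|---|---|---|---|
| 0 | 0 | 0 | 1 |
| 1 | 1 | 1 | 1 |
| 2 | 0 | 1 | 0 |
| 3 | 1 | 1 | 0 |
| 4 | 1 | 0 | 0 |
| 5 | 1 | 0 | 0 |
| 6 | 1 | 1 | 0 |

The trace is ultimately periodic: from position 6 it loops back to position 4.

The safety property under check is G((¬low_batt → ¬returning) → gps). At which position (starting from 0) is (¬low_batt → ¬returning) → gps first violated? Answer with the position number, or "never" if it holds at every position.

4

Check (¬low_batt → ¬returning) → gps at each position in order: 0 ✓, 1 ✓, 2 ✓, 3 ✓.
At position 4 the labels are {low_batt}, so (¬low_batt → ¬returning) → gps is false there. This is the first violation.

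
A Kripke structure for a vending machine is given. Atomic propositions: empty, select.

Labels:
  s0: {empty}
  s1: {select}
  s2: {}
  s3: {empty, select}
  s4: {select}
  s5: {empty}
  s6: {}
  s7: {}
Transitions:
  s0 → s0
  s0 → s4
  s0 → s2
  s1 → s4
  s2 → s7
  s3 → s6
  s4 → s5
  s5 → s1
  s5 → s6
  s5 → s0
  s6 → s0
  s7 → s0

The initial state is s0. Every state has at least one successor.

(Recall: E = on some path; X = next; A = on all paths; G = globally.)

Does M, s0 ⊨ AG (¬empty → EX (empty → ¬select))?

Satisfied

States satisfying ¬empty → EX (empty → ¬select): {s0, s1, s2, s3, s4, s5, s6, s7}.
States satisfying AG (¬empty → EX (empty → ¬select)): {s0, s1, s2, s3, s4, s5, s6, s7}.
Every state reachable from s0 satisfies ¬empty → EX (empty → ¬select).
s0 ∈ Sat(AG (¬empty → EX (empty → ¬select))).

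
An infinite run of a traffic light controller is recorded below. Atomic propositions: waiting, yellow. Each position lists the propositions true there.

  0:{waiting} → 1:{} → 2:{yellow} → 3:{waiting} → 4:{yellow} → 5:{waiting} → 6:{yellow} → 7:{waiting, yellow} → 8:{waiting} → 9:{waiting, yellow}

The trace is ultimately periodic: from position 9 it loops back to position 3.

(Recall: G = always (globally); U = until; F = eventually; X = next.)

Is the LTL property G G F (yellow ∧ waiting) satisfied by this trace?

Yes

G F (yellow ∧ waiting) holds at every position 0..9, and those are all positions ever visited, so G G F (yellow ∧ waiting) holds.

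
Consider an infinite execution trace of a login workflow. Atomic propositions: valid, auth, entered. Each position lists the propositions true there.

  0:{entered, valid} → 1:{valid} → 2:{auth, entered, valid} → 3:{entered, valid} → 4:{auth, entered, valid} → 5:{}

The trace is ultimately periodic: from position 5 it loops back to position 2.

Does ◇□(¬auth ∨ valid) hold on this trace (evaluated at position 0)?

Holds

□(¬auth ∨ valid) holds at position 0, which is reachable from 0, so ◇□(¬auth ∨ valid) holds.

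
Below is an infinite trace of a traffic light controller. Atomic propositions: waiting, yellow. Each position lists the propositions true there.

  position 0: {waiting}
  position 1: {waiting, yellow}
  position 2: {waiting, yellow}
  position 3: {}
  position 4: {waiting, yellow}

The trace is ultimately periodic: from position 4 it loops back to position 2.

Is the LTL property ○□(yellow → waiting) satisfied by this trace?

Yes

The position after 0 is 1; □(yellow → waiting) is true there.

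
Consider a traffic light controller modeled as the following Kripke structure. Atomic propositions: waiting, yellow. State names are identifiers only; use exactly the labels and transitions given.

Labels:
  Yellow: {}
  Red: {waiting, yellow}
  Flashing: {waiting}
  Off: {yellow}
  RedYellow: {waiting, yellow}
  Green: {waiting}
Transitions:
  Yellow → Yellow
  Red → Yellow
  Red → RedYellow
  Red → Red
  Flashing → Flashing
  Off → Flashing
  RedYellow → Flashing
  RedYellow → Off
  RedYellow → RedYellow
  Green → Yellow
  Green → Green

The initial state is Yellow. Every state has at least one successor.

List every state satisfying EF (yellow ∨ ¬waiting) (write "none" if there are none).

{Yellow, Red, Off, RedYellow, Green}

States satisfying yellow ∨ ¬waiting: {Yellow, Red, Off, RedYellow}.
States satisfying EF (yellow ∨ ¬waiting): {Yellow, Red, Off, RedYellow, Green}.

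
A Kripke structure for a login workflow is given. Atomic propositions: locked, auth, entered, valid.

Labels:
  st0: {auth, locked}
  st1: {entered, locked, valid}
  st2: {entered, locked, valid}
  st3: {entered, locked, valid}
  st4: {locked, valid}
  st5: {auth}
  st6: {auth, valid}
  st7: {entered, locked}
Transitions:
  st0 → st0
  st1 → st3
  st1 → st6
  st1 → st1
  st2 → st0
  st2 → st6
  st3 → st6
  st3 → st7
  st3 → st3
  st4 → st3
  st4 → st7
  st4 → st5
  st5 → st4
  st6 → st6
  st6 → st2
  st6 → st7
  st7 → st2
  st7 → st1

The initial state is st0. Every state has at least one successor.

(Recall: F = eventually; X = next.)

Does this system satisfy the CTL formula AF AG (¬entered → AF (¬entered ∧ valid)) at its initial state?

Violated

States satisfying AG (¬entered → AF (¬entered ∧ valid)): ∅.
States satisfying AF AG (¬entered → AF (¬entered ∧ valid)): ∅.
There is a path from st0 along which AG (¬entered → AF (¬entered ∧ valid)) never holds.
st0 ∉ Sat(AF AG (¬entered → AF (¬entered ∧ valid))).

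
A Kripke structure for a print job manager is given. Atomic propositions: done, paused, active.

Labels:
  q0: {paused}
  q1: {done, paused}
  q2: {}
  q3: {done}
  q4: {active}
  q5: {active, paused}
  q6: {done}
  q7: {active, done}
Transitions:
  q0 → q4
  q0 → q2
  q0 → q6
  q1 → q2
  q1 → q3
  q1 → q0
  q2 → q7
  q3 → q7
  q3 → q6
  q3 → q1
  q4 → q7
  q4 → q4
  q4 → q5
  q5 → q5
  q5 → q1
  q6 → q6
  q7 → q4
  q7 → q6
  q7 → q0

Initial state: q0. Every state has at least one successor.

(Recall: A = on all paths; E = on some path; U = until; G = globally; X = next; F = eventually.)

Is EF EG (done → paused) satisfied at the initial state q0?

Satisfied

States satisfying EG (done → paused): {q0, q1, q4, q5}.
States satisfying EF EG (done → paused): {q0, q1, q2, q3, q4, q5, q7}.
Some path from q0 reaches a state where EG (done → paused) holds.
q0 ∈ Sat(EF EG (done → paused)).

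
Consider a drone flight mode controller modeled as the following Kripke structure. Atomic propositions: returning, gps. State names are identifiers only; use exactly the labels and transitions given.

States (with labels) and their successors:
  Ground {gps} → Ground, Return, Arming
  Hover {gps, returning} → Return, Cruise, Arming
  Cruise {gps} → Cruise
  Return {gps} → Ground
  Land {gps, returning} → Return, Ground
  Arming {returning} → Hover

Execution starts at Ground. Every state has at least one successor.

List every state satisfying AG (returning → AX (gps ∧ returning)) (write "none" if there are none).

States satisfying returning → AX (gps ∧ returning): {Ground, Cruise, Return, Arming}.
States satisfying AG (returning → AX (gps ∧ returning)): {Cruise}.

{Cruise}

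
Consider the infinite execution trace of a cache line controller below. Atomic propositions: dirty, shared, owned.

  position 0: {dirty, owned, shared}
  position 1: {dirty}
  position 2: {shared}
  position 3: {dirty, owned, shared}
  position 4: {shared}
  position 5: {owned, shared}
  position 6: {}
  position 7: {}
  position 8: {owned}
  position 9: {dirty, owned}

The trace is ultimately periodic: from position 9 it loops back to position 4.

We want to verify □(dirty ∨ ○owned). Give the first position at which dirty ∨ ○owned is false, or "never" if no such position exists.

5

Check dirty ∨ ○owned at each position in order: 0 ✓, 1 ✓, 2 ✓, 3 ✓, 4 ✓.
At position 5 the labels are {owned, shared} and the next position 6 has {}, so dirty ∨ ○owned is false there. This is the first violation.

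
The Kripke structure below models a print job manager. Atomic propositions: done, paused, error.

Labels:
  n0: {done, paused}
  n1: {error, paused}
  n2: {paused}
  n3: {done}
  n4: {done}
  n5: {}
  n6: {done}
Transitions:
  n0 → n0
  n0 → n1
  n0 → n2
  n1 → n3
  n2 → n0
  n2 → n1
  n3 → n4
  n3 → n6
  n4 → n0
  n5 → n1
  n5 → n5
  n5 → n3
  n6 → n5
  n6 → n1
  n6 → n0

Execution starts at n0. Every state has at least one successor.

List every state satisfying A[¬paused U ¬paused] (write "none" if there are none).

States satisfying ¬paused: {n3, n4, n5, n6}.
States satisfying A[¬paused U ¬paused]: {n3, n4, n5, n6}.

{n3, n4, n5, n6}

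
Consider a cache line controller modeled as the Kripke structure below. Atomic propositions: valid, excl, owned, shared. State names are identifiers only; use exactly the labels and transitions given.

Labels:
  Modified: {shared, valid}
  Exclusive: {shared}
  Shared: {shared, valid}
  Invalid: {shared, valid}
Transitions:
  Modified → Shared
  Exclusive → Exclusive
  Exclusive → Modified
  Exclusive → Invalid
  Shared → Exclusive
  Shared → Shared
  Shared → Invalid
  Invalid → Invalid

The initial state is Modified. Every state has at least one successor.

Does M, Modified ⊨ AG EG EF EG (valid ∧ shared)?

Satisfied

States satisfying EG EF EG (valid ∧ shared): {Modified, Exclusive, Shared, Invalid}.
States satisfying AG EG EF EG (valid ∧ shared): {Modified, Exclusive, Shared, Invalid}.
Every state reachable from Modified satisfies EG EF EG (valid ∧ shared).
Modified ∈ Sat(AG EG EF EG (valid ∧ shared)).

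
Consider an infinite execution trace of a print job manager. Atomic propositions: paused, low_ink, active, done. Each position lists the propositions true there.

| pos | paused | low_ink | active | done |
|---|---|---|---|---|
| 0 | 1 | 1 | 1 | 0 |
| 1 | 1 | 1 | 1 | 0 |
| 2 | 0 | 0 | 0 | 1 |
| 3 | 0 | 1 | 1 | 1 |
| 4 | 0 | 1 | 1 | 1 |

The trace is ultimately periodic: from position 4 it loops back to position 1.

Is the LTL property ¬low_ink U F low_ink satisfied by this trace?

Walking from position 0: F low_ink first holds at position 0, and ¬low_ink holds at every earlier position along the way, so ¬low_ink U F low_ink holds.

Satisfied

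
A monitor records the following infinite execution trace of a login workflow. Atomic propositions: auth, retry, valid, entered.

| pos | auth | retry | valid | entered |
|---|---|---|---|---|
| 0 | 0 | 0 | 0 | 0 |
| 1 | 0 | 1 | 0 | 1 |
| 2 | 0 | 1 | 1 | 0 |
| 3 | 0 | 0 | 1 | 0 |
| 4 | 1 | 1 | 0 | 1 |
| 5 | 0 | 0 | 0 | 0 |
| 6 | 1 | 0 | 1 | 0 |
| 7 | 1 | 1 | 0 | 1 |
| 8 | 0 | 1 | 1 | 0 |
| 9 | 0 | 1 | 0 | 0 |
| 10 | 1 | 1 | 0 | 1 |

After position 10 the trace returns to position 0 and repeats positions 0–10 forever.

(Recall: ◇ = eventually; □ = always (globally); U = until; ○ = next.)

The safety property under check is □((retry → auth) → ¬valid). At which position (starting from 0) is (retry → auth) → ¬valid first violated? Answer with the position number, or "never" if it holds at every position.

Check (retry → auth) → ¬valid at each position in order: 0 ✓, 1 ✓, 2 ✓.
At position 3 the labels are {valid}, so (retry → auth) → ¬valid is false there. This is the first violation.

3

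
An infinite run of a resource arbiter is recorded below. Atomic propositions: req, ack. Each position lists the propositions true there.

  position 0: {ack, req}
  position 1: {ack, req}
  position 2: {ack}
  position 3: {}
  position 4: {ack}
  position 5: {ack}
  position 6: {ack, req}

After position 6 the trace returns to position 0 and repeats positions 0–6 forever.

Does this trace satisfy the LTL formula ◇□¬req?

Violated

□¬req is false at every position 0..6, so it never becomes true and ◇□¬req fails.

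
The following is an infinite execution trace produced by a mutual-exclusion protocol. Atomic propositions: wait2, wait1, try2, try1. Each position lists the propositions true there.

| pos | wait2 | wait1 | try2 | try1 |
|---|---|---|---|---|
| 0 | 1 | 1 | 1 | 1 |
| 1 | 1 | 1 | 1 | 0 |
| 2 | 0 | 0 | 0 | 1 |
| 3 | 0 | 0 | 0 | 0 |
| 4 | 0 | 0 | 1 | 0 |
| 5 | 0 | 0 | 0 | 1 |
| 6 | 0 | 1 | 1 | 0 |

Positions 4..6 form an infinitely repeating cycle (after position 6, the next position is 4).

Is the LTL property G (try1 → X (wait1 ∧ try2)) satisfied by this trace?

Violated

try1 → X (wait1 ∧ try2) must hold at every position from 0 onward. It fails at position 2, so G (try1 → X (wait1 ∧ try2)) is false.
Positions where try1 holds: 0, 2, 5.
Check X (wait1 ∧ try2) at each: 0→ok, 2→fails, 5→ok.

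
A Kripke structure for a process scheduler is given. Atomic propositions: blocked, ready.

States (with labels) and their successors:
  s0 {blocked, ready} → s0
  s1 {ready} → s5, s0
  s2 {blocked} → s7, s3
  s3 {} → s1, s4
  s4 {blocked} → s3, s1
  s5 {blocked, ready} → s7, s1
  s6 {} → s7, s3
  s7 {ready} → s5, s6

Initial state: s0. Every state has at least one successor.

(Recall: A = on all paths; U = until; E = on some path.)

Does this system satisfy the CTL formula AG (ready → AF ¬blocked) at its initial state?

Does not hold

States satisfying ready → AF ¬blocked: {s1, s2, s3, s4, s5, s6, s7}.
States satisfying AG (ready → AF ¬blocked): ∅.
s0 is reachable from s0 and violates ready → AF ¬blocked, so AG fails at s0.
s0 ∉ Sat(AG (ready → AF ¬blocked)).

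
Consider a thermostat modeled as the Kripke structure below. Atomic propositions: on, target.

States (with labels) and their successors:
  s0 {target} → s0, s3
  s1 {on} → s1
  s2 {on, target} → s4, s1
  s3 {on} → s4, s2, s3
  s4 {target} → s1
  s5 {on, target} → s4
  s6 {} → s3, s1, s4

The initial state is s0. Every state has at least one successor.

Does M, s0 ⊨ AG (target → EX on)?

States satisfying target → EX on: {s0, s1, s2, s3, s4, s6}.
States satisfying AG (target → EX on): {s0, s1, s2, s3, s4, s6}.
Every state reachable from s0 satisfies target → EX on.
s0 ∈ Sat(AG (target → EX on)).

Holds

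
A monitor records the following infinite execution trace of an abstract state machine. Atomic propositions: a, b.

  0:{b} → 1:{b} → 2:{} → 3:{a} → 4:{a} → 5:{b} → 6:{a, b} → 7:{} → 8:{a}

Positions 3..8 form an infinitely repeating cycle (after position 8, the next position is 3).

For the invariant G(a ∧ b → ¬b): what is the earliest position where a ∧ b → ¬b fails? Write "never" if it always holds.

6

Check a ∧ b → ¬b at each position in order: 0 ✓, 1 ✓, 2 ✓, 3 ✓, 4 ✓, 5 ✓.
At position 6 the labels are {a, b}, so a ∧ b → ¬b is false there. This is the first violation.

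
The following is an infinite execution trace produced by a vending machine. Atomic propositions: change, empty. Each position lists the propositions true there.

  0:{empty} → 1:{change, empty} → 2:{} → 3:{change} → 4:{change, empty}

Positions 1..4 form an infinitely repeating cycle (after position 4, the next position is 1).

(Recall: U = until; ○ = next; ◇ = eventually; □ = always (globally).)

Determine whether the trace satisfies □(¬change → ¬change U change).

¬change → ¬change U change holds at every position 0..4, and those are all positions ever visited, so □(¬change → ¬change U change) holds.
Positions where ¬change holds: 0, 2.
Check ¬change U change at each: 0→ok, 2→ok.

Yes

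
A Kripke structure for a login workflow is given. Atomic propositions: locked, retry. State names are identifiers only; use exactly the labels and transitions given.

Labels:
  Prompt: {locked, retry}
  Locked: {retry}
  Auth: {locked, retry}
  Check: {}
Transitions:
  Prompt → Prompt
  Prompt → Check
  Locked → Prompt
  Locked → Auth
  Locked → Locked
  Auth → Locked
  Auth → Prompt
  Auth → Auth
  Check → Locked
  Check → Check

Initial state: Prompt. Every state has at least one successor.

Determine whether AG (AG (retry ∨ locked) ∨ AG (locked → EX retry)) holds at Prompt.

States satisfying AG (retry ∨ locked) ∨ AG (locked → EX retry): {Prompt, Locked, Auth, Check}.
States satisfying AG (AG (retry ∨ locked) ∨ AG (locked → EX retry)): {Prompt, Locked, Auth, Check}.
Every state reachable from Prompt satisfies AG (retry ∨ locked) ∨ AG (locked → EX retry).
Prompt ∈ Sat(AG (AG (retry ∨ locked) ∨ AG (locked → EX retry))).

Holds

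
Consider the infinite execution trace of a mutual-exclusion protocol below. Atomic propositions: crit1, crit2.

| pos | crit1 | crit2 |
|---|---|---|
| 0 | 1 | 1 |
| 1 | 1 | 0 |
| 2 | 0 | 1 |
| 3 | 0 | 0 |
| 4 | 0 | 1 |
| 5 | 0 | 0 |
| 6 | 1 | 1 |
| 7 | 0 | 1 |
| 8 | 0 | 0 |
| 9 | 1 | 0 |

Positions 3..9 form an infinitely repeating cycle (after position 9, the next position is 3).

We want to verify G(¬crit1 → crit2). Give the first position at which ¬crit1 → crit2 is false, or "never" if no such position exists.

3

Check ¬crit1 → crit2 at each position in order: 0 ✓, 1 ✓, 2 ✓.
At position 3 the labels are {}, so ¬crit1 → crit2 is false there. This is the first violation.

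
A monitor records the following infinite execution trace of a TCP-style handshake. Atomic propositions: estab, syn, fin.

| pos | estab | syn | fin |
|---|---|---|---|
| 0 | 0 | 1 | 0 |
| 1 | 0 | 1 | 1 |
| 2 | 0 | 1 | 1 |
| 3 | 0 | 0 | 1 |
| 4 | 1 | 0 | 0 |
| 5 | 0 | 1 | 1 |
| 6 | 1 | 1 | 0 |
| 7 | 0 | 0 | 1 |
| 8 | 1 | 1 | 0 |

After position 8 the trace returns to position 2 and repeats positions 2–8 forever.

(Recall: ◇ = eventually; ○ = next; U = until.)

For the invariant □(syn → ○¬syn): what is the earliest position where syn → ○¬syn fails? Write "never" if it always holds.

At position 0 the labels are {syn} and the next position 1 has {fin, syn}, so syn → ○¬syn is false there. This is the first violation.

0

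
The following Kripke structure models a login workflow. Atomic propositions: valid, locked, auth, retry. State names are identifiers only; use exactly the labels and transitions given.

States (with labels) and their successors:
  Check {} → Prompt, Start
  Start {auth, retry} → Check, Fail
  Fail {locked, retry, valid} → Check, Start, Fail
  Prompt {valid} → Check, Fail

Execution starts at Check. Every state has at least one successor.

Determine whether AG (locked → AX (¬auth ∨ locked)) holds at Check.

Violated

States satisfying locked → AX (¬auth ∨ locked): {Check, Start, Prompt}.
States satisfying AG (locked → AX (¬auth ∨ locked)): ∅.
Fail is reachable from Check and violates locked → AX (¬auth ∨ locked), so AG fails at Check.
Check ∉ Sat(AG (locked → AX (¬auth ∨ locked))).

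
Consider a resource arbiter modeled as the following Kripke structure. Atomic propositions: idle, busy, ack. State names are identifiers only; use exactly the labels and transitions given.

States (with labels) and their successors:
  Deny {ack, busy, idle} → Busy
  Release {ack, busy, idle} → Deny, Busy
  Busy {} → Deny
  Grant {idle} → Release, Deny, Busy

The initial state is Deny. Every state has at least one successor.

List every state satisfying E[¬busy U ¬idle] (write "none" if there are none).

{Busy, Grant}

States satisfying ¬busy: {Busy, Grant}.
States satisfying ¬idle: {Busy}.
States satisfying E[¬busy U ¬idle]: {Busy, Grant}.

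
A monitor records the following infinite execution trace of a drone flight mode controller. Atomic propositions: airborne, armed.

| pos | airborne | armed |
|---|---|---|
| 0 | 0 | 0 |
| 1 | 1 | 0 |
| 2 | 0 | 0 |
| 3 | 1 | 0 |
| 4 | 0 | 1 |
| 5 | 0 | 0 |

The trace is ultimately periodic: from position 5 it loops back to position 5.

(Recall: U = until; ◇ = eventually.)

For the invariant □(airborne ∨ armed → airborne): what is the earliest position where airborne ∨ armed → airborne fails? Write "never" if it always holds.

Check airborne ∨ armed → airborne at each position in order: 0 ✓, 1 ✓, 2 ✓, 3 ✓.
At position 4 the labels are {armed}, so airborne ∨ armed → airborne is false there. This is the first violation.

4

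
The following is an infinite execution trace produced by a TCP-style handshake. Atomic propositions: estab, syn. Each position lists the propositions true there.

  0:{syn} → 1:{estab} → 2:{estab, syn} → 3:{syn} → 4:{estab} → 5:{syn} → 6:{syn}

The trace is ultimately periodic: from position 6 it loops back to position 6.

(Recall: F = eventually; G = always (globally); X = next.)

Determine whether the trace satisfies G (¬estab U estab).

¬estab U estab must hold at every position from 0 onward. It fails at position 5, so G (¬estab U estab) is false.

No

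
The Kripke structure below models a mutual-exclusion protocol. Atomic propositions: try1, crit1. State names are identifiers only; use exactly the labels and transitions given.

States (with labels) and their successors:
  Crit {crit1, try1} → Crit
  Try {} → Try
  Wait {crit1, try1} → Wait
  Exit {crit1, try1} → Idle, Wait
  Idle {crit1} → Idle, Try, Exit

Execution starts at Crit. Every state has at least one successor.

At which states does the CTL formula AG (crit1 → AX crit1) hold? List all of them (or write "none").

{Crit, Try, Wait}

States satisfying crit1 → AX crit1: {Crit, Try, Wait, Exit}.
States satisfying AG (crit1 → AX crit1): {Crit, Try, Wait}.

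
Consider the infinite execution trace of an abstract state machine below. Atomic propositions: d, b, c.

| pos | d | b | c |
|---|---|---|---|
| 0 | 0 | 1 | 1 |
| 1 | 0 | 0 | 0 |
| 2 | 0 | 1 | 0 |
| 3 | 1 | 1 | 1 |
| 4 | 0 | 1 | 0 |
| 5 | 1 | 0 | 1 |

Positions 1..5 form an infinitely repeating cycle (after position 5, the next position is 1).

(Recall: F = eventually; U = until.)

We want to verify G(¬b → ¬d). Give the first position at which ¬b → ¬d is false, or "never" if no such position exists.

5

Check ¬b → ¬d at each position in order: 0 ✓, 1 ✓, 2 ✓, 3 ✓, 4 ✓.
At position 5 the labels are {c, d}, so ¬b → ¬d is false there. This is the first violation.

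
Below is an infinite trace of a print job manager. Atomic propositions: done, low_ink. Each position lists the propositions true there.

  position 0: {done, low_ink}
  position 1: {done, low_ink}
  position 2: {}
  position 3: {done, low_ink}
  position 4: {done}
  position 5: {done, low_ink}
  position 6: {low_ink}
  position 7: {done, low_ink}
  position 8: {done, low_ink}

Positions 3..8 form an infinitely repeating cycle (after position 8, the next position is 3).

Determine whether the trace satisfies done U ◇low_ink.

Holds

Walking from position 0: ◇low_ink first holds at position 0, and done holds at every earlier position along the way, so done U ◇low_ink holds.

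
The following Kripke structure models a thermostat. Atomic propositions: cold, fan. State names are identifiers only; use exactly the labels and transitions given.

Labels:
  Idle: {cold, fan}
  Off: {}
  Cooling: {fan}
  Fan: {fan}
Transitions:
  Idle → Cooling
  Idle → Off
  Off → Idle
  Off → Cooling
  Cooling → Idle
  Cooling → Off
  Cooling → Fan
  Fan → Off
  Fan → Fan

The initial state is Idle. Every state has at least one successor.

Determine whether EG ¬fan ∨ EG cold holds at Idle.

States satisfying ¬fan: {Off}.
States satisfying EG ¬fan: ∅.
States satisfying cold: {Idle}.
States satisfying EG cold: ∅.
States satisfying EG ¬fan ∨ EG cold: ∅.
Idle ∉ Sat(EG ¬fan ∨ EG cold).

No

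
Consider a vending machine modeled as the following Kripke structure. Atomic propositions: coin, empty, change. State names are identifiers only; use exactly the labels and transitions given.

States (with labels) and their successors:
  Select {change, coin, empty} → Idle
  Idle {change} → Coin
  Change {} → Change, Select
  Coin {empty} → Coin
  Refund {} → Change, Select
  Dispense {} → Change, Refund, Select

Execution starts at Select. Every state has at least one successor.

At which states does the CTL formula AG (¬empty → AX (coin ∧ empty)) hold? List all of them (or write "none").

States satisfying ¬empty → AX (coin ∧ empty): {Select, Coin}.
States satisfying AG (¬empty → AX (coin ∧ empty)): {Coin}.

{Coin}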